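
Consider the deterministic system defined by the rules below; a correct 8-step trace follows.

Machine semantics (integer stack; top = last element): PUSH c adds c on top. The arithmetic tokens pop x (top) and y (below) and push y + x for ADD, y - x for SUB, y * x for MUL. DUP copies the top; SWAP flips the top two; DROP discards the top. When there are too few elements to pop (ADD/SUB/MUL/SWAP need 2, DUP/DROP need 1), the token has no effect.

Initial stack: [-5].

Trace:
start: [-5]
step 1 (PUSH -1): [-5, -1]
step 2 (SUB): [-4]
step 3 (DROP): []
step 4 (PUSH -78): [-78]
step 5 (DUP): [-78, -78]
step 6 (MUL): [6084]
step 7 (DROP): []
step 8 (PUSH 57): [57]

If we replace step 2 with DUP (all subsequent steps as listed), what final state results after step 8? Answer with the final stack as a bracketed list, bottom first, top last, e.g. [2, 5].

[-5, -1, 57]

(re-executing from step 2 with the substitution; state before step 2: [-5, -1])
step 2 (DUP): [-5, -1, -1]
step 3 (DROP): [-5, -1]
step 4 (PUSH -78): [-5, -1, -78]
step 5 (DUP): [-5, -1, -78, -78]
step 6 (MUL): [-5, -1, 6084]
step 7 (DROP): [-5, -1]
step 8 (PUSH 57): [-5, -1, 57]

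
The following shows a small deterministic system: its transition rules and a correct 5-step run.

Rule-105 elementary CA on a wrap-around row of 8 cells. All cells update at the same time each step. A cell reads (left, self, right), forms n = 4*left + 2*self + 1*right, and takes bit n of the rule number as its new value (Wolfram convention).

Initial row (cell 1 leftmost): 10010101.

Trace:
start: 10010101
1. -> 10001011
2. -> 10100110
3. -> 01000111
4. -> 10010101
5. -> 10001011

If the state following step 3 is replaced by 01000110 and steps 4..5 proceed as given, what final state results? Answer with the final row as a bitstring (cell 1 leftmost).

state after step 3 := 01000110
4. -> 00010110
5. -> 11001110

11001110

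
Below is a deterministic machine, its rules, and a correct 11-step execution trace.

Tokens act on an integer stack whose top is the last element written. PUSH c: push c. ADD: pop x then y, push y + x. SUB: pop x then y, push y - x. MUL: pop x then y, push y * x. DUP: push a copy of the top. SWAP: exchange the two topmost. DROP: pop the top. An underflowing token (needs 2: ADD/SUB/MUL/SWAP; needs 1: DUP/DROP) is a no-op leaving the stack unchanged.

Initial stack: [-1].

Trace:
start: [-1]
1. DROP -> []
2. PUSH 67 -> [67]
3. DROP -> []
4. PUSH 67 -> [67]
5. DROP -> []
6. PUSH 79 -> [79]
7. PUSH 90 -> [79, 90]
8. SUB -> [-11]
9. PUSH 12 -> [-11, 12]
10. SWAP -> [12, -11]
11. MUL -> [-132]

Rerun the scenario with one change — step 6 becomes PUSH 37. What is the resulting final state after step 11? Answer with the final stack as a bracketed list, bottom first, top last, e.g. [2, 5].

(re-executing from step 6 with the substitution; state before step 6: [])
6. PUSH 37 -> [37]
7. PUSH 90 -> [37, 90]
8. SUB -> [-53]
9. PUSH 12 -> [-53, 12]
10. SWAP -> [12, -53]
11. MUL -> [-636]

[-636]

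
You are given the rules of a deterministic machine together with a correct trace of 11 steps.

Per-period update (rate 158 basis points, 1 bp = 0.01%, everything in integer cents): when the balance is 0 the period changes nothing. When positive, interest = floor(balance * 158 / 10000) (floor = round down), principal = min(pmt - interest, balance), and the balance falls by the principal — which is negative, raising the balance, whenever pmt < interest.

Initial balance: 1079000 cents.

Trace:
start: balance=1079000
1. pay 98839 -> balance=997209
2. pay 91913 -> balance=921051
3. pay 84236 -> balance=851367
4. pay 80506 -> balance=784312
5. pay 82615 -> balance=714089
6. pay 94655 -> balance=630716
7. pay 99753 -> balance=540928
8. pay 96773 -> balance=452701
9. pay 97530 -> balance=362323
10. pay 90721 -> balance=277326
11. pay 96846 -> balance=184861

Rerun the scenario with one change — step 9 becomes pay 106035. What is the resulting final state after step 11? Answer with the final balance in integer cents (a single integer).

176086

(re-executing from step 9 with the substitution; state before step 9: balance=452701)
9. pay 106035 -> balance=353818
10. pay 90721 -> balance=268687
11. pay 96846 -> balance=176086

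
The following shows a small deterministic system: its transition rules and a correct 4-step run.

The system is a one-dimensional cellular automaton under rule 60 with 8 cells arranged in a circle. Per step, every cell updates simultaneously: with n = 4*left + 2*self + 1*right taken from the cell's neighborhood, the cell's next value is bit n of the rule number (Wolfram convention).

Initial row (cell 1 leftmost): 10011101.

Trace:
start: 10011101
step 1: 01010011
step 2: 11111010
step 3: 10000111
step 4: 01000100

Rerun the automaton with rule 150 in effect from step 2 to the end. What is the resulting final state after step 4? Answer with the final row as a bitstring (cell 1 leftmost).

00111010

(re-executing steps 2..4 under rule 150; state before step 2: 01010011)
step 2: 01011100
step 3: 11001010
step 4: 00111010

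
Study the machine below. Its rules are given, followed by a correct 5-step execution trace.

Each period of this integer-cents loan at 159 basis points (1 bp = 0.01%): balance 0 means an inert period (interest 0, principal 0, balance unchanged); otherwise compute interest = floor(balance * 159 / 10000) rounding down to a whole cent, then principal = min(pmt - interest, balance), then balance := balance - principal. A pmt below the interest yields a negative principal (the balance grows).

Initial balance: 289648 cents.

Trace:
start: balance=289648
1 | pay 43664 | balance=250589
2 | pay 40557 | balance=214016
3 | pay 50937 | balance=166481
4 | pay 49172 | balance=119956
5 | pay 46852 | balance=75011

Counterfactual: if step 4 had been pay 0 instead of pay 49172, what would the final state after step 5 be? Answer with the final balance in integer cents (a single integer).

124965

(re-executing from step 4 with the substitution; state before step 4: balance=166481)
4 | pay 0 | balance=169128
5 | pay 46852 | balance=124965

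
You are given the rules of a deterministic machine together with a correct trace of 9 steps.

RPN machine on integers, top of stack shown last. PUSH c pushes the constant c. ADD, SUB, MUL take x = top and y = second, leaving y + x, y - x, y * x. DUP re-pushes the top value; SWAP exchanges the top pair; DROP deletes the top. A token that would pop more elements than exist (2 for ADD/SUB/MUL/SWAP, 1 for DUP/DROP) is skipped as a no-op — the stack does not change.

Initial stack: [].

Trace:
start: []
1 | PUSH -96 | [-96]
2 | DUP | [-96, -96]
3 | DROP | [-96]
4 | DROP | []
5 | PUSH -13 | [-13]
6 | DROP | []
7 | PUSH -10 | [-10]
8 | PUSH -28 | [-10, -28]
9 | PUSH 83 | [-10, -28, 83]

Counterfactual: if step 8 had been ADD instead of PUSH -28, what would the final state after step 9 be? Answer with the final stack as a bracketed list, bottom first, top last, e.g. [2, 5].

(re-executing from step 8 with the substitution; state before step 8: [-10])
8 | ADD | [-10]
9 | PUSH 83 | [-10, 83]

[-10, 83]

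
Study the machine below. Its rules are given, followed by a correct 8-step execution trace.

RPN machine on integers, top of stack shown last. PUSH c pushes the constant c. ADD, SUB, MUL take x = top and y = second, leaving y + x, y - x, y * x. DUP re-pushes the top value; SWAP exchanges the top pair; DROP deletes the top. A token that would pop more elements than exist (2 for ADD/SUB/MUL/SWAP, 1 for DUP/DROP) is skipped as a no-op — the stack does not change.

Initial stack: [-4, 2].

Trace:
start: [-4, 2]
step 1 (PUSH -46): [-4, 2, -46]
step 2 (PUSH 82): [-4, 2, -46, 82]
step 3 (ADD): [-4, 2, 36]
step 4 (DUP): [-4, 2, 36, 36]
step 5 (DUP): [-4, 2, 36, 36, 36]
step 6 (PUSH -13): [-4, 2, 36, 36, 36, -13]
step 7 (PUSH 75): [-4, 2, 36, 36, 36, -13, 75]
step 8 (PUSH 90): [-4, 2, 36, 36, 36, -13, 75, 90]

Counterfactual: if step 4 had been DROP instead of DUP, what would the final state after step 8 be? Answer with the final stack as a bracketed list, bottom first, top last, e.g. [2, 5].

(re-executing from step 4 with the substitution; state before step 4: [-4, 2, 36])
step 4 (DROP): [-4, 2]
step 5 (DUP): [-4, 2, 2]
step 6 (PUSH -13): [-4, 2, 2, -13]
step 7 (PUSH 75): [-4, 2, 2, -13, 75]
step 8 (PUSH 90): [-4, 2, 2, -13, 75, 90]

[-4, 2, 2, -13, 75, 90]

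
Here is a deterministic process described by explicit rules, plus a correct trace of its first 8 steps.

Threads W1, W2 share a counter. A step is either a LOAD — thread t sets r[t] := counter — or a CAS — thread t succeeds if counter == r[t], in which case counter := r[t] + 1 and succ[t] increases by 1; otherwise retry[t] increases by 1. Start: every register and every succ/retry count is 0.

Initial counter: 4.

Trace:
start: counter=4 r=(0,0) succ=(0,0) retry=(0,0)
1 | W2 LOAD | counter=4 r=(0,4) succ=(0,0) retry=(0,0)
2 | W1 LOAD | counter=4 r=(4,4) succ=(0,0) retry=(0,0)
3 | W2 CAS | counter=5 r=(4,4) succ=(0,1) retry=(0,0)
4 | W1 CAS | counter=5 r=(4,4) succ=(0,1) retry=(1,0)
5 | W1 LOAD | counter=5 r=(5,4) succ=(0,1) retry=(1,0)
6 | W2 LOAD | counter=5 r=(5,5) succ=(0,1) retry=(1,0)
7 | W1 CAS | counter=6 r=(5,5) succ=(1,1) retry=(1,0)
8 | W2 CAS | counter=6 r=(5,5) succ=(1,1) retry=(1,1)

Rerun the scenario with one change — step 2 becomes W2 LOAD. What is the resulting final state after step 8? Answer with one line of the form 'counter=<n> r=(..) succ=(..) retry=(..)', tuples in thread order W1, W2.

counter=6 r=(5,5) succ=(1,1) retry=(1,1)

(re-executing from step 2 with the substitution; state before step 2: counter=4 r=(0,4) succ=(0,0) retry=(0,0))
2 | W2 LOAD | counter=4 r=(0,4) succ=(0,0) retry=(0,0)
3 | W2 CAS | counter=5 r=(0,4) succ=(0,1) retry=(0,0)
4 | W1 CAS | counter=5 r=(0,4) succ=(0,1) retry=(1,0)
5 | W1 LOAD | counter=5 r=(5,4) succ=(0,1) retry=(1,0)
6 | W2 LOAD | counter=5 r=(5,5) succ=(0,1) retry=(1,0)
7 | W1 CAS | counter=6 r=(5,5) succ=(1,1) retry=(1,0)
8 | W2 CAS | counter=6 r=(5,5) succ=(1,1) retry=(1,1)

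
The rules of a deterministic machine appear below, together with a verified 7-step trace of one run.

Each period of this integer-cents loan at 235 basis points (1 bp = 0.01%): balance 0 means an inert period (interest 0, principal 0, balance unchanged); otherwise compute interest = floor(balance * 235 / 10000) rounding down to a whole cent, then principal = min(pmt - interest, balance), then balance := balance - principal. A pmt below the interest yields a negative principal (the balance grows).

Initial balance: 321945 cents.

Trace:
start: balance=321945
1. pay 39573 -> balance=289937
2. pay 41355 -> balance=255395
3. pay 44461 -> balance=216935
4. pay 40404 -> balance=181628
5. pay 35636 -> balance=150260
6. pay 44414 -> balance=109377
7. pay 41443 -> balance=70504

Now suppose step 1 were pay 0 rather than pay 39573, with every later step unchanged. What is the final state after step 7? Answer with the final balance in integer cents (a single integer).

115995

(re-executing from step 1 with the substitution; state before step 1: balance=321945)
1. pay 0 -> balance=329510
2. pay 41355 -> balance=295898
3. pay 44461 -> balance=258390
4. pay 40404 -> balance=224058
5. pay 35636 -> balance=193687
6. pay 44414 -> balance=153824
7. pay 41443 -> balance=115995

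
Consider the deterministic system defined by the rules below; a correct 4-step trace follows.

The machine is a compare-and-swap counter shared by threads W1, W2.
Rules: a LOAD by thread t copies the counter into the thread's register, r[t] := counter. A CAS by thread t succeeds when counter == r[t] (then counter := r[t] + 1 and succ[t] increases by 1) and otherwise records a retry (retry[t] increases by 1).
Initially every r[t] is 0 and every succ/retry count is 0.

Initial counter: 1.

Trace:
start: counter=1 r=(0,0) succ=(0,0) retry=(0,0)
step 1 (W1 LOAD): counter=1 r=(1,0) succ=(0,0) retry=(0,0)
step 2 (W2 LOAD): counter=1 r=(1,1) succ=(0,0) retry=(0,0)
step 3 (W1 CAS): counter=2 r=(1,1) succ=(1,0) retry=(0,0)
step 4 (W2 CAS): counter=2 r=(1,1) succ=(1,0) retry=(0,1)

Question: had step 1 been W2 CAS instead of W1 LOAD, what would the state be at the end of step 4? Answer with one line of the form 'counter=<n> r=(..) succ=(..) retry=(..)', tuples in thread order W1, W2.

(re-executing from step 1 with the substitution; state before step 1: counter=1 r=(0,0) succ=(0,0) retry=(0,0))
step 1 (W2 CAS): counter=1 r=(0,0) succ=(0,0) retry=(0,1)
step 2 (W2 LOAD): counter=1 r=(0,1) succ=(0,0) retry=(0,1)
step 3 (W1 CAS): counter=1 r=(0,1) succ=(0,0) retry=(1,1)
step 4 (W2 CAS): counter=2 r=(0,1) succ=(0,1) retry=(1,1)

counter=2 r=(0,1) succ=(0,1) retry=(1,1)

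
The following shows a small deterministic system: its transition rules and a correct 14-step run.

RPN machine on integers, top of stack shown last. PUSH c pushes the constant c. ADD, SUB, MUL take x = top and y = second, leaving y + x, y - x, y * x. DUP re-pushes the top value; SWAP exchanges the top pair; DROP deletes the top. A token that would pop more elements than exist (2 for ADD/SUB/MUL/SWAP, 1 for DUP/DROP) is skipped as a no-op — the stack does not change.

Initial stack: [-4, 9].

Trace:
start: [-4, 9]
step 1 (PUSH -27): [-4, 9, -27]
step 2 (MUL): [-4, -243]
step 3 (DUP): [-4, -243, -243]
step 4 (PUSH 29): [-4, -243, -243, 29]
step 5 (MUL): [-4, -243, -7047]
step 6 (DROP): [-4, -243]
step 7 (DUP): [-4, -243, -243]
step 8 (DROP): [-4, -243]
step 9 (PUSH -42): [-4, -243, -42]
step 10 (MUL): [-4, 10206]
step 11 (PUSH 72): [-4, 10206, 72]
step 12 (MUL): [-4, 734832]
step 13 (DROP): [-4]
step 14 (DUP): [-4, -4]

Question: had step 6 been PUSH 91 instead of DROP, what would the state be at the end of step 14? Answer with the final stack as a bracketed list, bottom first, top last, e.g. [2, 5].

[-4, -243, -7047, -7047]

(re-executing from step 6 with the substitution; state before step 6: [-4, -243, -7047])
step 6 (PUSH 91): [-4, -243, -7047, 91]
step 7 (DUP): [-4, -243, -7047, 91, 91]
step 8 (DROP): [-4, -243, -7047, 91]
step 9 (PUSH -42): [-4, -243, -7047, 91, -42]
step 10 (MUL): [-4, -243, -7047, -3822]
step 11 (PUSH 72): [-4, -243, -7047, -3822, 72]
step 12 (MUL): [-4, -243, -7047, -275184]
step 13 (DROP): [-4, -243, -7047]
step 14 (DUP): [-4, -243, -7047, -7047]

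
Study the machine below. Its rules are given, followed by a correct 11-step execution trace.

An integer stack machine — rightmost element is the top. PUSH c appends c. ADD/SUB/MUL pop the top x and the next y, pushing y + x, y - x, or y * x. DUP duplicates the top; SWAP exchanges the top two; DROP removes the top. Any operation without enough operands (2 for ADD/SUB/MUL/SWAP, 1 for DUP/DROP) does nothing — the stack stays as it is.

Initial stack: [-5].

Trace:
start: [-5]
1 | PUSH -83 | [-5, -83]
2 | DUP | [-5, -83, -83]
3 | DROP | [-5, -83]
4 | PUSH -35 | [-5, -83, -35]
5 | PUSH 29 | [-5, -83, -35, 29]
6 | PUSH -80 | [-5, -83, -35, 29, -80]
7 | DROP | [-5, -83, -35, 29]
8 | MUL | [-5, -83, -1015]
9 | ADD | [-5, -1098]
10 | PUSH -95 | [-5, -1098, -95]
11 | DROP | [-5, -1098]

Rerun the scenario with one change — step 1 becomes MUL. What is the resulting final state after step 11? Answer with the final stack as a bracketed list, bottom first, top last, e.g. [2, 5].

[-1020]

(re-executing from step 1 with the substitution; state before step 1: [-5])
1 | MUL | [-5]
2 | DUP | [-5, -5]
3 | DROP | [-5]
4 | PUSH -35 | [-5, -35]
5 | PUSH 29 | [-5, -35, 29]
6 | PUSH -80 | [-5, -35, 29, -80]
7 | DROP | [-5, -35, 29]
8 | MUL | [-5, -1015]
9 | ADD | [-1020]
10 | PUSH -95 | [-1020, -95]
11 | DROP | [-1020]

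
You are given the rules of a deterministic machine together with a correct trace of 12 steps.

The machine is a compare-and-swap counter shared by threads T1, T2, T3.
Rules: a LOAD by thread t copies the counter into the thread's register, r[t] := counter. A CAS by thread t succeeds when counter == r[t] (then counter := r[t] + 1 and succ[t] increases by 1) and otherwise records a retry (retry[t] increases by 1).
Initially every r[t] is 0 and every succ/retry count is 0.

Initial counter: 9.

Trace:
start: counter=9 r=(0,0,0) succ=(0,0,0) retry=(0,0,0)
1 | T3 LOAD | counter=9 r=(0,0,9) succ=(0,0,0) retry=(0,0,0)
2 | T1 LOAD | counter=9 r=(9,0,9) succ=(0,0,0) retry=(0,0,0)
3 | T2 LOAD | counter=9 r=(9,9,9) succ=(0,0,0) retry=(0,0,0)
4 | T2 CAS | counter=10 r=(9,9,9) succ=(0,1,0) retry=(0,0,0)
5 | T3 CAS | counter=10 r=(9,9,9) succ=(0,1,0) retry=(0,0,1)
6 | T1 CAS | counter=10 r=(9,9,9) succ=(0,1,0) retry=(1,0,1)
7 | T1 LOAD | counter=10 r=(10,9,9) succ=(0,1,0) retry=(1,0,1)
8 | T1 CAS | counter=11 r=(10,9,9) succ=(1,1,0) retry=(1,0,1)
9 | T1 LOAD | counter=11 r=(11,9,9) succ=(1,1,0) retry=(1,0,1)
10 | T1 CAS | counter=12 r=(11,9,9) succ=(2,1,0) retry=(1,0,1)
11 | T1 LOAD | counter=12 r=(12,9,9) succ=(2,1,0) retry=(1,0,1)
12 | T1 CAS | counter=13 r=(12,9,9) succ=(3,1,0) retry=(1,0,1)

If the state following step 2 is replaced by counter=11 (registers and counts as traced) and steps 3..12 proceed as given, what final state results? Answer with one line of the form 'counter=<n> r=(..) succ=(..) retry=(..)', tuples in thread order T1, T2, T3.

counter=15 r=(14,11,9) succ=(3,1,0) retry=(1,0,1)

state after step 2 := counter=11 r=(9,0,9) succ=(0,0,0) retry=(0,0,0)
3 | T2 LOAD | counter=11 r=(9,11,9) succ=(0,0,0) retry=(0,0,0)
4 | T2 CAS | counter=12 r=(9,11,9) succ=(0,1,0) retry=(0,0,0)
5 | T3 CAS | counter=12 r=(9,11,9) succ=(0,1,0) retry=(0,0,1)
6 | T1 CAS | counter=12 r=(9,11,9) succ=(0,1,0) retry=(1,0,1)
7 | T1 LOAD | counter=12 r=(12,11,9) succ=(0,1,0) retry=(1,0,1)
8 | T1 CAS | counter=13 r=(12,11,9) succ=(1,1,0) retry=(1,0,1)
9 | T1 LOAD | counter=13 r=(13,11,9) succ=(1,1,0) retry=(1,0,1)
10 | T1 CAS | counter=14 r=(13,11,9) succ=(2,1,0) retry=(1,0,1)
11 | T1 LOAD | counter=14 r=(14,11,9) succ=(2,1,0) retry=(1,0,1)
12 | T1 CAS | counter=15 r=(14,11,9) succ=(3,1,0) retry=(1,0,1)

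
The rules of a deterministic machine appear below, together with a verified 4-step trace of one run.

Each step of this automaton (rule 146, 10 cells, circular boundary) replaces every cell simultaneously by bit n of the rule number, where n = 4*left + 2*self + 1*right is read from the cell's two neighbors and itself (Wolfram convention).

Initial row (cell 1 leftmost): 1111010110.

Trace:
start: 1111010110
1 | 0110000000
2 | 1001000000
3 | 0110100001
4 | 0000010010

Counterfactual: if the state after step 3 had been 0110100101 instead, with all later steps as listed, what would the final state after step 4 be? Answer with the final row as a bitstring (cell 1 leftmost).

state after step 3 := 0110100101
4 | 0000011000

0000011000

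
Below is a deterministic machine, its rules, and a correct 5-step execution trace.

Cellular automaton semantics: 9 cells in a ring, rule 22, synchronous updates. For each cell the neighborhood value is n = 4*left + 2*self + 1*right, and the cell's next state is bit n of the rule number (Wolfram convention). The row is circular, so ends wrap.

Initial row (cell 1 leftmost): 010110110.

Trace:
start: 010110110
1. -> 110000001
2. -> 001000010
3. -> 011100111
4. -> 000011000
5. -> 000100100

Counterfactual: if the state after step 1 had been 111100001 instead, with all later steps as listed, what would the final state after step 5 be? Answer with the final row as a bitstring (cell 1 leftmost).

101100001

state after step 1 := 111100001
2. -> 000010010
3. -> 000111111
4. -> 101000000
5. -> 101100001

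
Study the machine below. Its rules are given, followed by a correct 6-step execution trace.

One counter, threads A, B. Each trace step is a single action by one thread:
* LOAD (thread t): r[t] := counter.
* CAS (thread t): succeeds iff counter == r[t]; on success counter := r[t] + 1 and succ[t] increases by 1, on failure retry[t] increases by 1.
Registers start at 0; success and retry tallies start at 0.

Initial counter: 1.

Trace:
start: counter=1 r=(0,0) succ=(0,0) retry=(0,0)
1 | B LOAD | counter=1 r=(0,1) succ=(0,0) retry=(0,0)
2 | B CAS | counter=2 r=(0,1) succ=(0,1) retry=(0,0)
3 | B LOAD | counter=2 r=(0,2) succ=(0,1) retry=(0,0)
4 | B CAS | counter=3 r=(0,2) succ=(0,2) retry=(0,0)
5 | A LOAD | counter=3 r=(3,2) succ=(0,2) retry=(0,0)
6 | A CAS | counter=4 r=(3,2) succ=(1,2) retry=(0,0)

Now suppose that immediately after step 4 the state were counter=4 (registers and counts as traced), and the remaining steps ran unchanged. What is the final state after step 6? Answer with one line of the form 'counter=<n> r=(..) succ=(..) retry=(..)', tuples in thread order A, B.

counter=5 r=(4,2) succ=(1,2) retry=(0,0)

state after step 4 := counter=4 r=(0,2) succ=(0,2) retry=(0,0)
5 | A LOAD | counter=4 r=(4,2) succ=(0,2) retry=(0,0)
6 | A CAS | counter=5 r=(4,2) succ=(1,2) retry=(0,0)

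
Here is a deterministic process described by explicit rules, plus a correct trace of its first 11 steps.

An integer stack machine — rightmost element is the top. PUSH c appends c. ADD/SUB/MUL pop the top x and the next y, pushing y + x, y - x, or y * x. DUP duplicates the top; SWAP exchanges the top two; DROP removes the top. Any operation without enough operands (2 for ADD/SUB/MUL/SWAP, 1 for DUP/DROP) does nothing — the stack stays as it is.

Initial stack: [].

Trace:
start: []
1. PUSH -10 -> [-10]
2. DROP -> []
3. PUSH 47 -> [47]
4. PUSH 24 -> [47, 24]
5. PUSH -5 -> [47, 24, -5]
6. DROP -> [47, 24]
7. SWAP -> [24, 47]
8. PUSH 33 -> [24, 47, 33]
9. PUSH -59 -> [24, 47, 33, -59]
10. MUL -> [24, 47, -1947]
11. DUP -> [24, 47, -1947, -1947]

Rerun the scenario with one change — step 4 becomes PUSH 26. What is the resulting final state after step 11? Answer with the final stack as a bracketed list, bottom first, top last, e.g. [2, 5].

(re-executing from step 4 with the substitution; state before step 4: [47])
4. PUSH 26 -> [47, 26]
5. PUSH -5 -> [47, 26, -5]
6. DROP -> [47, 26]
7. SWAP -> [26, 47]
8. PUSH 33 -> [26, 47, 33]
9. PUSH -59 -> [26, 47, 33, -59]
10. MUL -> [26, 47, -1947]
11. DUP -> [26, 47, -1947, -1947]

[26, 47, -1947, -1947]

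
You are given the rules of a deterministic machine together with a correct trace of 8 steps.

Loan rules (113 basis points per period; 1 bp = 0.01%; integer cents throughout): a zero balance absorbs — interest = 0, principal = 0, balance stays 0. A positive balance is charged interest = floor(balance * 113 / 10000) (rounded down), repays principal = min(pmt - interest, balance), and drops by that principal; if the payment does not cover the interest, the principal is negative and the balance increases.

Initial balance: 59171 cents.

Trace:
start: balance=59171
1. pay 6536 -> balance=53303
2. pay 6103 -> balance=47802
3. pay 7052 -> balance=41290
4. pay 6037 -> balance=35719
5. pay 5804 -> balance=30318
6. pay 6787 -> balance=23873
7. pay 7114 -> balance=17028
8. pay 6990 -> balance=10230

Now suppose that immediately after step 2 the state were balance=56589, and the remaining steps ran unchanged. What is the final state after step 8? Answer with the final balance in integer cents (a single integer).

state after step 2 := balance=56589
3. pay 7052 -> balance=50176
4. pay 6037 -> balance=44705
5. pay 5804 -> balance=39406
6. pay 6787 -> balance=33064
7. pay 7114 -> balance=26323
8. pay 6990 -> balance=19630

19630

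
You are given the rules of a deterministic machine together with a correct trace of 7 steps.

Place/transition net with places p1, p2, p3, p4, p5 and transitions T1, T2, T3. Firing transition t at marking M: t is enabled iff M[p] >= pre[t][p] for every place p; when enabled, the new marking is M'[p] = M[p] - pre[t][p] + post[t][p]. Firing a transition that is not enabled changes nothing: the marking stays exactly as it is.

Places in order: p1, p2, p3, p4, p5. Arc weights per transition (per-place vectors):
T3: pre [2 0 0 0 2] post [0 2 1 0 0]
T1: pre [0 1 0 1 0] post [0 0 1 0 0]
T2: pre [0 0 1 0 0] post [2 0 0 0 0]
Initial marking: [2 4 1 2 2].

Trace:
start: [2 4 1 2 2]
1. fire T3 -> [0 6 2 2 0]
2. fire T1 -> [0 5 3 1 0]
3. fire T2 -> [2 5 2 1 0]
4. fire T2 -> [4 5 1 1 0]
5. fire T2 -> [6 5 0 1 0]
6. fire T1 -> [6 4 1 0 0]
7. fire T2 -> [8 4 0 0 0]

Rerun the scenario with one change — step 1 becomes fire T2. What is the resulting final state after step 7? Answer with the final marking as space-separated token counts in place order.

(re-executing from step 1 with the substitution; state before step 1: [2 4 1 2 2])
1. fire T2 -> [4 4 0 2 2]
2. fire T1 -> [4 3 1 1 2]
3. fire T2 -> [6 3 0 1 2]
4. fire T2 -> [6 3 0 1 2]
5. fire T2 -> [6 3 0 1 2]
6. fire T1 -> [6 2 1 0 2]
7. fire T2 -> [8 2 0 0 2]

8 2 0 0 2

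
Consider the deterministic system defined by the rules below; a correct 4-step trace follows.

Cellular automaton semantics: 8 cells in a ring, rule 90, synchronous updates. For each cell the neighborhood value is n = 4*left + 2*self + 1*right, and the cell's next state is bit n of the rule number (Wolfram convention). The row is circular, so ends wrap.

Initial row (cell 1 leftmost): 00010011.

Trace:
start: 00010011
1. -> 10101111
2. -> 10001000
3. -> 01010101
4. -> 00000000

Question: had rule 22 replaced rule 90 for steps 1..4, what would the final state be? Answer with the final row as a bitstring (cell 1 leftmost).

(re-executing steps 1..4 under rule 22; state before step 1: 00010011)
1. -> 10111100
2. -> 10000011
3. -> 01000100
4. -> 11101110

11101110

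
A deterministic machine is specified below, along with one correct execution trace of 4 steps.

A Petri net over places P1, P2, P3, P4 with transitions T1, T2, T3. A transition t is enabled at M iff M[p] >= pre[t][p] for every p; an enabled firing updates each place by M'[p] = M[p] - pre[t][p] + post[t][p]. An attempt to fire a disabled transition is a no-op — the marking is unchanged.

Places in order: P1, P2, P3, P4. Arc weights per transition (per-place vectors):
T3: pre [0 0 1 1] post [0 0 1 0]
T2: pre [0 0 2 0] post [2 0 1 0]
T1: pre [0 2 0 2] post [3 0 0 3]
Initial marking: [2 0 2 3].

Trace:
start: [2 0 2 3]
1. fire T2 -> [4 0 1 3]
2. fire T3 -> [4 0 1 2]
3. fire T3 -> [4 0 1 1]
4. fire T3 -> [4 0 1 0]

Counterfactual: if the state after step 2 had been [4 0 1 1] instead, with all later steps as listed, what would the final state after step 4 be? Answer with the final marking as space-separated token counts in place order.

state after step 2 := [4 0 1 1]
3. fire T3 -> [4 0 1 0]
4. fire T3 -> [4 0 1 0]

4 0 1 0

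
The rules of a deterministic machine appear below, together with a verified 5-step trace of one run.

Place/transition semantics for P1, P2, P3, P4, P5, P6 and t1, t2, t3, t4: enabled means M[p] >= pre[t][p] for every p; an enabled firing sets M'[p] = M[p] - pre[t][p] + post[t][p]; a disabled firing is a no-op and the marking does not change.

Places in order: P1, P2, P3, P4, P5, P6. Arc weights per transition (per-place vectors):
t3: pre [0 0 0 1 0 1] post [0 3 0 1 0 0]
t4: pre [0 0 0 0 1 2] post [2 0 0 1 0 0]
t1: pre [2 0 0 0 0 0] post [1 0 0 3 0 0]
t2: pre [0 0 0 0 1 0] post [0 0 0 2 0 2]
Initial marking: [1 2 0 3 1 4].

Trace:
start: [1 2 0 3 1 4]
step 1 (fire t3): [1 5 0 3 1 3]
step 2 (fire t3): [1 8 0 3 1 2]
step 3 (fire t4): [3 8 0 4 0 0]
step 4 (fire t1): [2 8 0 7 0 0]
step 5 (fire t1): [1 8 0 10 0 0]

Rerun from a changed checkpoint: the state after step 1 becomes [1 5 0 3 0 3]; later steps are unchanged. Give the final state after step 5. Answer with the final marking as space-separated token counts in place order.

1 8 0 3 0 2

state after step 1 := [1 5 0 3 0 3]
step 2 (fire t3): [1 8 0 3 0 2]
step 3 (fire t4): [1 8 0 3 0 2]
step 4 (fire t1): [1 8 0 3 0 2]
step 5 (fire t1): [1 8 0 3 0 2]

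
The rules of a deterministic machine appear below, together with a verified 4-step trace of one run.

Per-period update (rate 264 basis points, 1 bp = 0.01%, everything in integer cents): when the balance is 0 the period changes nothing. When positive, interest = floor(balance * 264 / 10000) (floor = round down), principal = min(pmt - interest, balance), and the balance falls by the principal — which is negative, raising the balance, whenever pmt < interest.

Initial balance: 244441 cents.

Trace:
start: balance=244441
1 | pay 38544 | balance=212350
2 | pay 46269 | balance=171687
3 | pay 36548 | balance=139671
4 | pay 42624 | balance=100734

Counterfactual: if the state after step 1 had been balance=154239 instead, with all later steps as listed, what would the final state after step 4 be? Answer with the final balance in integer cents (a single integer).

37897

state after step 1 := balance=154239
2 | pay 46269 | balance=112041
3 | pay 36548 | balance=78450
4 | pay 42624 | balance=37897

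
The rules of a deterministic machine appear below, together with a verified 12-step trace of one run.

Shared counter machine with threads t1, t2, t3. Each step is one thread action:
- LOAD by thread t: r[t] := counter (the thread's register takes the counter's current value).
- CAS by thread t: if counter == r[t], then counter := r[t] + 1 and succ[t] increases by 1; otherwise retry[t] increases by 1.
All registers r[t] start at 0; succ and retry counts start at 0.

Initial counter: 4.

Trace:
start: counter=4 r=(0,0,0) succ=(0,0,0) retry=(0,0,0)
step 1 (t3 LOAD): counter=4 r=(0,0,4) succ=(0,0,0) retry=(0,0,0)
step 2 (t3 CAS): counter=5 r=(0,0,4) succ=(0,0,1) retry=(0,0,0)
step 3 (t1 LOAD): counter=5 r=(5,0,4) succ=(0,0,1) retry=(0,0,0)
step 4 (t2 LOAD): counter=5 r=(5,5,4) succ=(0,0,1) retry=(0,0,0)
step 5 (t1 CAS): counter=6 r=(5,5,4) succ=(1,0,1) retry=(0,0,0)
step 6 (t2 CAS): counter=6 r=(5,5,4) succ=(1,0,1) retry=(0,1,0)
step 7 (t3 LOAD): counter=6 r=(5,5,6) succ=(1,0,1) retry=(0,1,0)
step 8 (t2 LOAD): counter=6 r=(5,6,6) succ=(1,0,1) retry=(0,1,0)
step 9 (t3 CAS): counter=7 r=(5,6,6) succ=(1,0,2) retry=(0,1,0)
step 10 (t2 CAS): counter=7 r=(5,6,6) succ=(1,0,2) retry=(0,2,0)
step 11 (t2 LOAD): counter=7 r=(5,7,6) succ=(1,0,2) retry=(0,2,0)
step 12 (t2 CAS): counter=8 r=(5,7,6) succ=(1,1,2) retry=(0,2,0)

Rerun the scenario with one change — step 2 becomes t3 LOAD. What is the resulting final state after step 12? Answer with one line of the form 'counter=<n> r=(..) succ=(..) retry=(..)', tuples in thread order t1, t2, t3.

counter=7 r=(4,6,5) succ=(1,1,1) retry=(0,2,0)

(re-executing from step 2 with the substitution; state before step 2: counter=4 r=(0,0,4) succ=(0,0,0) retry=(0,0,0))
step 2 (t3 LOAD): counter=4 r=(0,0,4) succ=(0,0,0) retry=(0,0,0)
step 3 (t1 LOAD): counter=4 r=(4,0,4) succ=(0,0,0) retry=(0,0,0)
step 4 (t2 LOAD): counter=4 r=(4,4,4) succ=(0,0,0) retry=(0,0,0)
step 5 (t1 CAS): counter=5 r=(4,4,4) succ=(1,0,0) retry=(0,0,0)
step 6 (t2 CAS): counter=5 r=(4,4,4) succ=(1,0,0) retry=(0,1,0)
step 7 (t3 LOAD): counter=5 r=(4,4,5) succ=(1,0,0) retry=(0,1,0)
step 8 (t2 LOAD): counter=5 r=(4,5,5) succ=(1,0,0) retry=(0,1,0)
step 9 (t3 CAS): counter=6 r=(4,5,5) succ=(1,0,1) retry=(0,1,0)
step 10 (t2 CAS): counter=6 r=(4,5,5) succ=(1,0,1) retry=(0,2,0)
step 11 (t2 LOAD): counter=6 r=(4,6,5) succ=(1,0,1) retry=(0,2,0)
step 12 (t2 CAS): counter=7 r=(4,6,5) succ=(1,1,1) retry=(0,2,0)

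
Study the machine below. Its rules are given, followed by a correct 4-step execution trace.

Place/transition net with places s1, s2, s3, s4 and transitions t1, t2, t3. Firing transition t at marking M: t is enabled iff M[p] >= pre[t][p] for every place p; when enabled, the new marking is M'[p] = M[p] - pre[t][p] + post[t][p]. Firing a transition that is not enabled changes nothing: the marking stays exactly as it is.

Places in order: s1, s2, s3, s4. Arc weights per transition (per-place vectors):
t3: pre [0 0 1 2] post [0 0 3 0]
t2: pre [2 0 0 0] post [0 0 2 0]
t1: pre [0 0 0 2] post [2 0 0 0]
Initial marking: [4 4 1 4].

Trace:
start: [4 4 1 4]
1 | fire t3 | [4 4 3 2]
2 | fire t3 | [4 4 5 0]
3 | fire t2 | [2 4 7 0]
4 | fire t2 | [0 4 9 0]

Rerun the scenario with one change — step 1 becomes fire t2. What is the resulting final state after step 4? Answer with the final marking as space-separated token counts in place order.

(re-executing from step 1 with the substitution; state before step 1: [4 4 1 4])
1 | fire t2 | [2 4 3 4]
2 | fire t3 | [2 4 5 2]
3 | fire t2 | [0 4 7 2]
4 | fire t2 | [0 4 7 2]

0 4 7 2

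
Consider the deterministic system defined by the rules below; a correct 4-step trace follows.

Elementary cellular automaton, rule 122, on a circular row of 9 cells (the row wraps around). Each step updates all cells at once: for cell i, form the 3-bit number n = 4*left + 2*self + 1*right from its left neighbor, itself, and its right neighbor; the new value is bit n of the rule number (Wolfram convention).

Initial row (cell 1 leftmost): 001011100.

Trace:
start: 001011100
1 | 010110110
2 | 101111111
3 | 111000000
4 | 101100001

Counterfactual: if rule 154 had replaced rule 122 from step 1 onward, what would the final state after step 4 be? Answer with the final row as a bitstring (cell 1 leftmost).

(re-executing steps 1..4 under rule 154; state before step 1: 001011100)
1 | 010011010
2 | 101110001
3 | 001101011
4 | 111000010

111000010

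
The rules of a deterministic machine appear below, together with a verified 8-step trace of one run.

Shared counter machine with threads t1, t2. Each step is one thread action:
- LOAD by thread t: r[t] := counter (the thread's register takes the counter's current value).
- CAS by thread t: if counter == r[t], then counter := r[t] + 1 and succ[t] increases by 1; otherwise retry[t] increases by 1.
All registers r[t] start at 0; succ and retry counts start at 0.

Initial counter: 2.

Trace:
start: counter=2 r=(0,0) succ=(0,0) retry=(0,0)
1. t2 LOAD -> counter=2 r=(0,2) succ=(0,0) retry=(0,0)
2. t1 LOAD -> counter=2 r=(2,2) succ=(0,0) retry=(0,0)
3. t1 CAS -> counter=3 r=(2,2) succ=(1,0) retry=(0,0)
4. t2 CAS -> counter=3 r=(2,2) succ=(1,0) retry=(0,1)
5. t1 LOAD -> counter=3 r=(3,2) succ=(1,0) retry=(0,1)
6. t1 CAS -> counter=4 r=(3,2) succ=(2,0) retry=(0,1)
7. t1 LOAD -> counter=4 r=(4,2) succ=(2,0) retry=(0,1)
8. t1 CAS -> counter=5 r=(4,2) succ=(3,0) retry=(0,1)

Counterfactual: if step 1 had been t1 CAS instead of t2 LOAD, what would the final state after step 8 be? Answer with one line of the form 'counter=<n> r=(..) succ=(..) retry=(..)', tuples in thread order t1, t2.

(re-executing from step 1 with the substitution; state before step 1: counter=2 r=(0,0) succ=(0,0) retry=(0,0))
1. t1 CAS -> counter=2 r=(0,0) succ=(0,0) retry=(1,0)
2. t1 LOAD -> counter=2 r=(2,0) succ=(0,0) retry=(1,0)
3. t1 CAS -> counter=3 r=(2,0) succ=(1,0) retry=(1,0)
4. t2 CAS -> counter=3 r=(2,0) succ=(1,0) retry=(1,1)
5. t1 LOAD -> counter=3 r=(3,0) succ=(1,0) retry=(1,1)
6. t1 CAS -> counter=4 r=(3,0) succ=(2,0) retry=(1,1)
7. t1 LOAD -> counter=4 r=(4,0) succ=(2,0) retry=(1,1)
8. t1 CAS -> counter=5 r=(4,0) succ=(3,0) retry=(1,1)

counter=5 r=(4,0) succ=(3,0) retry=(1,1)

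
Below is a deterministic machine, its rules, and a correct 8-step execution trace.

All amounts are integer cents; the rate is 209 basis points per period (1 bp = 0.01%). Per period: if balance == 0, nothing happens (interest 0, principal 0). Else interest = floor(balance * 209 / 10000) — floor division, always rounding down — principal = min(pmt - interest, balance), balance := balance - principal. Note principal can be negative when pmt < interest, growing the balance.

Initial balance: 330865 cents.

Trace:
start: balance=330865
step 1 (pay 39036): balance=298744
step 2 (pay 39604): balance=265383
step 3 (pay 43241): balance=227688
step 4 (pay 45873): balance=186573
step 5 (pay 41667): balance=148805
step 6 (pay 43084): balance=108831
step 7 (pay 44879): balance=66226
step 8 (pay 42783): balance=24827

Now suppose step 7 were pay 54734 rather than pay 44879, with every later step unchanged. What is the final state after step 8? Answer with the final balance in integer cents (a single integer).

14766

(re-executing from step 7 with the substitution; state before step 7: balance=108831)
step 7 (pay 54734): balance=56371
step 8 (pay 42783): balance=14766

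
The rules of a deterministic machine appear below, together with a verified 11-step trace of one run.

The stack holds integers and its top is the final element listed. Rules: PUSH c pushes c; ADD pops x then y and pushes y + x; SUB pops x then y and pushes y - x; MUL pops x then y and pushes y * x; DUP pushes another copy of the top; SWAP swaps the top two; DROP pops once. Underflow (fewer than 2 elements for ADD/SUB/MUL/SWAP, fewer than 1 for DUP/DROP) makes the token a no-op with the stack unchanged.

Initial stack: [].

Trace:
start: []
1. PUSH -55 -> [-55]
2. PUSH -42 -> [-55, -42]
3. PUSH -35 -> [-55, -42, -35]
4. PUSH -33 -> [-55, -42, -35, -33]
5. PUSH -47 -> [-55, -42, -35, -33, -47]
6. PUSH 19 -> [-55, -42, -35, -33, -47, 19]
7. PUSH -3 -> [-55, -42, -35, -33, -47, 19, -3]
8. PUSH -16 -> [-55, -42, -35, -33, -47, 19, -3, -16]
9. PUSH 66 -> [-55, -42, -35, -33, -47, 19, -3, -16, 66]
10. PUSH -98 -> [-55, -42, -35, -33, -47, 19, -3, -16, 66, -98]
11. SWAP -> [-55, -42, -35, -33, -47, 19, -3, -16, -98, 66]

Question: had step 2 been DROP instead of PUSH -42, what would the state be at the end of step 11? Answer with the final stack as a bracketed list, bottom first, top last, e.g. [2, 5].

(re-executing from step 2 with the substitution; state before step 2: [-55])
2. DROP -> []
3. PUSH -35 -> [-35]
4. PUSH -33 -> [-35, -33]
5. PUSH -47 -> [-35, -33, -47]
6. PUSH 19 -> [-35, -33, -47, 19]
7. PUSH -3 -> [-35, -33, -47, 19, -3]
8. PUSH -16 -> [-35, -33, -47, 19, -3, -16]
9. PUSH 66 -> [-35, -33, -47, 19, -3, -16, 66]
10. PUSH -98 -> [-35, -33, -47, 19, -3, -16, 66, -98]
11. SWAP -> [-35, -33, -47, 19, -3, -16, -98, 66]

[-35, -33, -47, 19, -3, -16, -98, 66]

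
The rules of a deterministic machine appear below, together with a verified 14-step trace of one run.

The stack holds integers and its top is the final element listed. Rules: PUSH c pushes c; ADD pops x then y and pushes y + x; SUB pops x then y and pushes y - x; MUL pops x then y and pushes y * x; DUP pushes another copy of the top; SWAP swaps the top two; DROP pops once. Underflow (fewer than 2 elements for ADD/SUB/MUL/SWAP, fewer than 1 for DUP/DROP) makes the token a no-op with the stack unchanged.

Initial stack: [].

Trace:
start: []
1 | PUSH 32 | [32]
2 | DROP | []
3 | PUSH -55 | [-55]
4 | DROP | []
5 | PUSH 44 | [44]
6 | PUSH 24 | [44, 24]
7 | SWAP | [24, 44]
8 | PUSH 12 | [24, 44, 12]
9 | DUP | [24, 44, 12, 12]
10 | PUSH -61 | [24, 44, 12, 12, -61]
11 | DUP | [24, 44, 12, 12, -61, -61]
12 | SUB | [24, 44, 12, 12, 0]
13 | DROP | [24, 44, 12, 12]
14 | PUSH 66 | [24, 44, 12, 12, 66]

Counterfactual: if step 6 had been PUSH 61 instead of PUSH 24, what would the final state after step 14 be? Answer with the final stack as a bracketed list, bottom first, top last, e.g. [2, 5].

(re-executing from step 6 with the substitution; state before step 6: [44])
6 | PUSH 61 | [44, 61]
7 | SWAP | [61, 44]
8 | PUSH 12 | [61, 44, 12]
9 | DUP | [61, 44, 12, 12]
10 | PUSH -61 | [61, 44, 12, 12, -61]
11 | DUP | [61, 44, 12, 12, -61, -61]
12 | SUB | [61, 44, 12, 12, 0]
13 | DROP | [61, 44, 12, 12]
14 | PUSH 66 | [61, 44, 12, 12, 66]

[61, 44, 12, 12, 66]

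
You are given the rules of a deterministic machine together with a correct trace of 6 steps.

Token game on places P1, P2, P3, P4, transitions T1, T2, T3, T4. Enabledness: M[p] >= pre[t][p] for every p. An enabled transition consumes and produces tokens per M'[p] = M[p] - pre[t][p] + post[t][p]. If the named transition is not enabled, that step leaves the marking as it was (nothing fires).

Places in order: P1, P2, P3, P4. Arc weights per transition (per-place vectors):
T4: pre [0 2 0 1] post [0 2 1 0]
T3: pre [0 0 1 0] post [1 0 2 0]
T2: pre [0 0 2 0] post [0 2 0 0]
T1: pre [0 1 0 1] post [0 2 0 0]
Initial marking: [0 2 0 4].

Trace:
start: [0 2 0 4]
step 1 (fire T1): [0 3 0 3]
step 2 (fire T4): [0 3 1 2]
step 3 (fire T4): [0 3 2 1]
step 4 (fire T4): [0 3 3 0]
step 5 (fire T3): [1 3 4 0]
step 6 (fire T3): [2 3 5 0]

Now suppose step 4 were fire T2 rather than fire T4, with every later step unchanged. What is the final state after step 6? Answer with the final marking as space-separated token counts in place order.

0 5 0 1

(re-executing from step 4 with the substitution; state before step 4: [0 3 2 1])
step 4 (fire T2): [0 5 0 1]
step 5 (fire T3): [0 5 0 1]
step 6 (fire T3): [0 5 0 1]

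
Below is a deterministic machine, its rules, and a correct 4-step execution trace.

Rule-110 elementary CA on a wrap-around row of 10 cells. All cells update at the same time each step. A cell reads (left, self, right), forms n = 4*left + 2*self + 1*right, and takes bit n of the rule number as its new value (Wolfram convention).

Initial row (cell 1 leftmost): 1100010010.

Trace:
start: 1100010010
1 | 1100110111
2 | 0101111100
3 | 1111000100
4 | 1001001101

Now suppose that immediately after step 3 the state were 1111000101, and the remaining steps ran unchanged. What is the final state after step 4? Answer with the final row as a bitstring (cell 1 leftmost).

state after step 3 := 1111000101
4 | 0001001111

0001001111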